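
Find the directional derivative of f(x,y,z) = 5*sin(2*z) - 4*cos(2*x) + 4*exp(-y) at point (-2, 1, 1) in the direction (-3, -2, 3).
sqrt(22)*(3*E*(4*sin(4) + 5*cos(2)) + 4)*exp(-1)/11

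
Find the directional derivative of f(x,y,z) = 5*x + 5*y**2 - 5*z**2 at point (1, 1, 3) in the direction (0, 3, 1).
0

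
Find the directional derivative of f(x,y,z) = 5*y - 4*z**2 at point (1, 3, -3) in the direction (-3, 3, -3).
-19*sqrt(3)/3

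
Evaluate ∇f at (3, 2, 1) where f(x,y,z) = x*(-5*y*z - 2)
(-12, -15, -30)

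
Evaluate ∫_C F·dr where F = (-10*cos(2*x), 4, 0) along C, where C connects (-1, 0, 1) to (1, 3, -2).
12 - 10*sin(2)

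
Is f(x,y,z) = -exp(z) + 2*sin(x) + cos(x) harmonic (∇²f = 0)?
No, ∇²f = -exp(z) - 2*sin(x) - cos(x)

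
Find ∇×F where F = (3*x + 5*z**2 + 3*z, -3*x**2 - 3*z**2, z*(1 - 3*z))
(6*z, 10*z + 3, -6*x)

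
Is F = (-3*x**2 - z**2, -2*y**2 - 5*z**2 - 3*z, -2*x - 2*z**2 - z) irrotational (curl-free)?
No, ∇×F = (10*z + 3, 2 - 2*z, 0)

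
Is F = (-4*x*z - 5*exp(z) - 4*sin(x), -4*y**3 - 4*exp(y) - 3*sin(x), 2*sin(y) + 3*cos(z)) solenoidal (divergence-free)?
No, ∇·F = -12*y**2 - 4*z - 4*exp(y) - 3*sin(z) - 4*cos(x)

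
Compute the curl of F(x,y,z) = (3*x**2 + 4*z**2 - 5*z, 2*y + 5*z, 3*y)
(-2, 8*z - 5, 0)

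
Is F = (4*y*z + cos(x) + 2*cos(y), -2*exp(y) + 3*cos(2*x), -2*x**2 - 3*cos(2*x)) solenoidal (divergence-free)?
No, ∇·F = -2*exp(y) - sin(x)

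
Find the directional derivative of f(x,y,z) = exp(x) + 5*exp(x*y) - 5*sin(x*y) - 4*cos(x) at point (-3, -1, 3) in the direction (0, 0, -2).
0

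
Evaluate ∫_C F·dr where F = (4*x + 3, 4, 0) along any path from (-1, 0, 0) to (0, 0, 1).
1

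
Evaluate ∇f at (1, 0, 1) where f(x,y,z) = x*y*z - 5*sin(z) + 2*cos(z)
(0, 1, -5*cos(1) - 2*sin(1))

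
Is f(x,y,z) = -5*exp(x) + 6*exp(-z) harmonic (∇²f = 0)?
No, ∇²f = -5*exp(x) + 6*exp(-z)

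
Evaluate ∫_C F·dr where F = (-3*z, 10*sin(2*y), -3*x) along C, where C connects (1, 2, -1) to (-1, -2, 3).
6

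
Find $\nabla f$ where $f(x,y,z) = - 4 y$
(0, -4, 0)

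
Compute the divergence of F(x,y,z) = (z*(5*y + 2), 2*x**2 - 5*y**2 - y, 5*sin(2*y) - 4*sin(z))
-10*y - 4*cos(z) - 1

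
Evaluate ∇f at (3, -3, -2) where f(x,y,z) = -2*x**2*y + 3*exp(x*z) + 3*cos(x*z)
(-6*exp(-6) - 6*sin(6) + 36, -18, 9*sin(6) + 9*exp(-6))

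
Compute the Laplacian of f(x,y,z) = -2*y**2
-4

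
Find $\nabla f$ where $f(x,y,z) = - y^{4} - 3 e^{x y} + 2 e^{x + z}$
(-3*y*exp(x*y) + 2*exp(x + z), -3*x*exp(x*y) - 4*y**3, 2*exp(x + z))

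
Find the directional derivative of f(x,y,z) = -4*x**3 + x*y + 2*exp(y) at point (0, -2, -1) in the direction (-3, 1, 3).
2*sqrt(19)*(1 + 3*exp(2))*exp(-2)/19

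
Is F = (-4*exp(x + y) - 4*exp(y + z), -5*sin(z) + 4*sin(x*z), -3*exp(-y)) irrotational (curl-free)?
No, ∇×F = (-4*x*cos(x*z) + 5*cos(z) + 3*exp(-y), -4*exp(y + z), 4*z*cos(x*z) + 4*exp(x + y) + 4*exp(y + z))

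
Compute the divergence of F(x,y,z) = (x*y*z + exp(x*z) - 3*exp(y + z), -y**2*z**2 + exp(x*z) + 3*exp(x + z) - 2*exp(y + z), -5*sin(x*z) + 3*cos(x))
-5*x*cos(x*z) - 2*y*z**2 + y*z + z*exp(x*z) - 2*exp(y + z)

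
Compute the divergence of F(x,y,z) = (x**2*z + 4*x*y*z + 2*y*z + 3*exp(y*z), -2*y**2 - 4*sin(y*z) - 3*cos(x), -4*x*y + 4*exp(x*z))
2*x*z + 4*x*exp(x*z) + 4*y*z - 4*y - 4*z*cos(y*z)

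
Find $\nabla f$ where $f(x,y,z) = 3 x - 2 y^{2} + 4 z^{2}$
(3, -4*y, 8*z)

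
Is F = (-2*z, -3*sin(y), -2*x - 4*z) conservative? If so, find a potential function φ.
Yes, F is conservative. φ = -2*x*z - 2*z**2 + 3*cos(y)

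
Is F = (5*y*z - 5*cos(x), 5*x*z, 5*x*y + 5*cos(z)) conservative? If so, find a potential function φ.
Yes, F is conservative. φ = 5*x*y*z - 5*sin(x) + 5*sin(z)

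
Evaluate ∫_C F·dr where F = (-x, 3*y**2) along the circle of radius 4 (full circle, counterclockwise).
0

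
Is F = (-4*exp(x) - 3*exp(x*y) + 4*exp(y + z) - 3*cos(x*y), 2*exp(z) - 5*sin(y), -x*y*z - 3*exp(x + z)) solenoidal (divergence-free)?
No, ∇·F = -x*y - 3*y*exp(x*y) + 3*y*sin(x*y) - 4*exp(x) - 3*exp(x + z) - 5*cos(y)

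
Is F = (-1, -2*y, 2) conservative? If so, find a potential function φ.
Yes, F is conservative. φ = -x - y**2 + 2*z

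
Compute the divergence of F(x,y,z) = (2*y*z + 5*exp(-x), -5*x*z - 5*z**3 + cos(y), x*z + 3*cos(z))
x - sin(y) - 3*sin(z) - 5*exp(-x)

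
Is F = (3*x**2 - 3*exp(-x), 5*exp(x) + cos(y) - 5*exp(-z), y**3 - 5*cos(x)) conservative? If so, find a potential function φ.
No, ∇×F = (3*y**2 - 5*exp(-z), -5*sin(x), 5*exp(x)) ≠ 0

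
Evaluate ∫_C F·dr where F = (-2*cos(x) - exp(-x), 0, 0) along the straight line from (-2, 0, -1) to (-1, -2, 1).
-exp(2) - 2*sin(2) + 2*sin(1) + E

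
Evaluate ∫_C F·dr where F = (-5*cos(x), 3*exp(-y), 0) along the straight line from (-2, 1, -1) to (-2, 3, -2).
-(3 - 3*exp(2))*exp(-3)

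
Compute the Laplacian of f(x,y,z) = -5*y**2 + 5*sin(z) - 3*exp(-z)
-5*sin(z) - 10 - 3*exp(-z)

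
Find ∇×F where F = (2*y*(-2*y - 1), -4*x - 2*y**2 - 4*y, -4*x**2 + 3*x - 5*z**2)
(0, 8*x - 3, 8*y - 2)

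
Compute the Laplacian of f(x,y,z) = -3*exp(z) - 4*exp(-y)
-3*exp(z) - 4*exp(-y)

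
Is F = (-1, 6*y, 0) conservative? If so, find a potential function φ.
Yes, F is conservative. φ = -x + 3*y**2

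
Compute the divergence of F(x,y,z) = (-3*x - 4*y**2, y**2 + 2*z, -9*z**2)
2*y - 18*z - 3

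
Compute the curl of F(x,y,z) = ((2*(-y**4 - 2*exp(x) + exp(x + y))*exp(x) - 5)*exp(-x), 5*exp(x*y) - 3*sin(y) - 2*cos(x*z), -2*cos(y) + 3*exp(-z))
(-2*x*sin(x*z) + 2*sin(y), 0, 8*y**3 + 5*y*exp(x*y) + 2*z*sin(x*z) - 2*exp(x + y))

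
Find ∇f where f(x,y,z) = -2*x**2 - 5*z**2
(-4*x, 0, -10*z)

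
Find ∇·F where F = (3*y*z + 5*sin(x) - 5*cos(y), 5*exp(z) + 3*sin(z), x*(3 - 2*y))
5*cos(x)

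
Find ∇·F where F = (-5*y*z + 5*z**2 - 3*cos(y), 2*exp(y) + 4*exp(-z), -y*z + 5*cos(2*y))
-y + 2*exp(y)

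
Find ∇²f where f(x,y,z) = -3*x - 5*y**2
-10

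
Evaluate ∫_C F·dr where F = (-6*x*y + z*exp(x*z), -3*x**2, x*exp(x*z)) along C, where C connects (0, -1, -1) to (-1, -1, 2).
exp(-2) + 2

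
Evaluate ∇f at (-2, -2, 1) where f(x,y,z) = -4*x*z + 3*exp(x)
(-4 + 3*exp(-2), 0, 8)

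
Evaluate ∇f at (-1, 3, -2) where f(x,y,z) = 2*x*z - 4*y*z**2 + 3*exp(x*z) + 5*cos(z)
(-6*exp(2) - 4, -16, -3*exp(2) + 5*sin(2) + 46)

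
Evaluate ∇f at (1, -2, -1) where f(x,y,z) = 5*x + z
(5, 0, 1)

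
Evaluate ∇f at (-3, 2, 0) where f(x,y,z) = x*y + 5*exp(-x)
(2 - 5*exp(3), -3, 0)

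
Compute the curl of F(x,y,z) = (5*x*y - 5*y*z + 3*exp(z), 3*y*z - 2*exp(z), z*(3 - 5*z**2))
(-3*y + 2*exp(z), -5*y + 3*exp(z), -5*x + 5*z)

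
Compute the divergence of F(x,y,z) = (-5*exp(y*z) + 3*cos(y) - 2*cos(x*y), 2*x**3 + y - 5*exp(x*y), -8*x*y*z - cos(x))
-8*x*y - 5*x*exp(x*y) + 2*y*sin(x*y) + 1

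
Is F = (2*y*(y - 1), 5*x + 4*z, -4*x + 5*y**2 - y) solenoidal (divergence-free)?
Yes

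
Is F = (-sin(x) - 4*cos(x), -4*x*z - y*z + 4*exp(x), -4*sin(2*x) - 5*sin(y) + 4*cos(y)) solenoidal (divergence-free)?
No, ∇·F = -z + 4*sin(x) - cos(x)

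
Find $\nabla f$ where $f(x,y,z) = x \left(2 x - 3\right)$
(4*x - 3, 0, 0)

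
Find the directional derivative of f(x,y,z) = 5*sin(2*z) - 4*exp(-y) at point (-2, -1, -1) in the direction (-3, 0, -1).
-sqrt(10)*cos(2)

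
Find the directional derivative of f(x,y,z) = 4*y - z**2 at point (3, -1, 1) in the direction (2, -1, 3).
-5*sqrt(14)/7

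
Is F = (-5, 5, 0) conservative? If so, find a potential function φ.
Yes, F is conservative. φ = -5*x + 5*y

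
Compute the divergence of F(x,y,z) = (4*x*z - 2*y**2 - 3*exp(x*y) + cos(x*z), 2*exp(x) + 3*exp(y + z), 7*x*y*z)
7*x*y - 3*y*exp(x*y) - z*sin(x*z) + 4*z + 3*exp(y + z)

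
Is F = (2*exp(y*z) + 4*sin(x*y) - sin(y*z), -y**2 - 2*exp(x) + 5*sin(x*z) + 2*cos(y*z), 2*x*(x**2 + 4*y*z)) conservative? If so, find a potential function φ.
No, ∇×F = (8*x*z - 5*x*cos(x*z) + 2*y*sin(y*z), -6*x**2 - 8*y*z + 2*y*exp(y*z) - y*cos(y*z), -4*x*cos(x*y) - 2*z*exp(y*z) + 5*z*cos(x*z) + z*cos(y*z) - 2*exp(x)) ≠ 0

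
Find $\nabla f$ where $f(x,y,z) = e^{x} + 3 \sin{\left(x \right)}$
(exp(x) + 3*cos(x), 0, 0)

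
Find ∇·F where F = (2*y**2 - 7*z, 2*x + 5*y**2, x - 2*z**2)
10*y - 4*z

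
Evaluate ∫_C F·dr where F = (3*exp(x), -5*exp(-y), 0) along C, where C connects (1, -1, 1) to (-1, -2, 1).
(3 + (-8 + 5*E)*exp(2))*exp(-1)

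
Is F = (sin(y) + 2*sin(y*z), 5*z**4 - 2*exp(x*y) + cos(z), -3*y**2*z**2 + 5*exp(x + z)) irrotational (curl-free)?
No, ∇×F = (-6*y*z**2 - 20*z**3 + sin(z), 2*y*cos(y*z) - 5*exp(x + z), -2*y*exp(x*y) - 2*z*cos(y*z) - cos(y))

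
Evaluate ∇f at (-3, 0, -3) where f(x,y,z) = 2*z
(0, 0, 2)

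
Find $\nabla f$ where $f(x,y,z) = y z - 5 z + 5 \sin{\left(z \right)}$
(0, z, y + 5*cos(z) - 5)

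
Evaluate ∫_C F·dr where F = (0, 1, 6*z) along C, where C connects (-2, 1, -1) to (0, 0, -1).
-1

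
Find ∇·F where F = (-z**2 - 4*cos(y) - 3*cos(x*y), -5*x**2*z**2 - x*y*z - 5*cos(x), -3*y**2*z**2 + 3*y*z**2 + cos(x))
-x*z - 6*y**2*z + 6*y*z + 3*y*sin(x*y)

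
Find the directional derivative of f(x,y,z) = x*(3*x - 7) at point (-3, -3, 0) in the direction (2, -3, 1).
-25*sqrt(14)/7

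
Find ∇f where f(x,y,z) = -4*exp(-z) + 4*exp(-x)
(-4*exp(-x), 0, 4*exp(-z))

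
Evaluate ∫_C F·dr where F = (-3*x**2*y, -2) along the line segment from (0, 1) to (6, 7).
-1200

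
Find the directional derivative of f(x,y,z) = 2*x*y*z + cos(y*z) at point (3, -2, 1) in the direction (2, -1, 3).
-sqrt(14)*(7*sin(2) + 50)/14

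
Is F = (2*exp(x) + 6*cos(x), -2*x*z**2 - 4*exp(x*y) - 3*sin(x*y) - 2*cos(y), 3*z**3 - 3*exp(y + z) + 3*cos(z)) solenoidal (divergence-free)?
No, ∇·F = -4*x*exp(x*y) - 3*x*cos(x*y) + 9*z**2 + 2*exp(x) - 3*exp(y + z) - 6*sin(x) + 2*sin(y) - 3*sin(z)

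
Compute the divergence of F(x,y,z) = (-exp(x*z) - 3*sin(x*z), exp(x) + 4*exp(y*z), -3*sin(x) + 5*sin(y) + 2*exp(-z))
(z*(-exp(x*z) + 4*exp(y*z) - 3*cos(x*z))*exp(z) - 2)*exp(-z)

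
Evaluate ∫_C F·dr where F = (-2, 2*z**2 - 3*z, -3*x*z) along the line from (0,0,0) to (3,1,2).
-55/3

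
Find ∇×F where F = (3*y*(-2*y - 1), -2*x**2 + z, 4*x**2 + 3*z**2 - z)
(-1, -8*x, -4*x + 12*y + 3)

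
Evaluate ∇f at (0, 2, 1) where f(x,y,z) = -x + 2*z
(-1, 0, 2)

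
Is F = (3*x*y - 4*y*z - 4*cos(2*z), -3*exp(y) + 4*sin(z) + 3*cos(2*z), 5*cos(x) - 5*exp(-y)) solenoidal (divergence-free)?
No, ∇·F = 3*y - 3*exp(y)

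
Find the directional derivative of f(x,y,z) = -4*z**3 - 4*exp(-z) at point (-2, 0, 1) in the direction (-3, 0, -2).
8*sqrt(13)*(-1 + 3*E)*exp(-1)/13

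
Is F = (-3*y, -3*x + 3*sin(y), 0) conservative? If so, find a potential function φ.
Yes, F is conservative. φ = -3*x*y - 3*cos(y)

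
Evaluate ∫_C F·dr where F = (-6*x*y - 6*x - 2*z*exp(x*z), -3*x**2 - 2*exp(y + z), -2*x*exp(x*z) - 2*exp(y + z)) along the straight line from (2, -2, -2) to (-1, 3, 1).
-2*exp(4) - 24 - 2*exp(-1) + 4*exp(-4)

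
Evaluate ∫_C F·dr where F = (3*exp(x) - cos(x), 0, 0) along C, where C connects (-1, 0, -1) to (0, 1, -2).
-3*exp(-1) - sin(1) + 3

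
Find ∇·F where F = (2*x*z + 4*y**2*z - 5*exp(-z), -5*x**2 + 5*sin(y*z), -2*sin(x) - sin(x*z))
-x*cos(x*z) + 5*z*cos(y*z) + 2*z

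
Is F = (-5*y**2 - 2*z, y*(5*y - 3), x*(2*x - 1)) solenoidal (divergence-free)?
No, ∇·F = 10*y - 3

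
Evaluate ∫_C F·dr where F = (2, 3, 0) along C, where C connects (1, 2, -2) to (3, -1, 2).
-5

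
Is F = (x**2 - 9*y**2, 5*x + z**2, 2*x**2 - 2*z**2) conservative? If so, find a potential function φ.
No, ∇×F = (-2*z, -4*x, 18*y + 5) ≠ 0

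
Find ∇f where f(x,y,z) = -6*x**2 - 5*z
(-12*x, 0, -5)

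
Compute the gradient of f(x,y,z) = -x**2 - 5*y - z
(-2*x, -5, -1)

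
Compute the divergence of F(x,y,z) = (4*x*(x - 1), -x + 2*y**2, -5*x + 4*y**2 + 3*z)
8*x + 4*y - 1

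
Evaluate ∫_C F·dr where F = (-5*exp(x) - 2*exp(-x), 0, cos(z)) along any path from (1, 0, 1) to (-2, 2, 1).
(-2*E - 5 + (5 + 2*E)*exp(3))*exp(-2)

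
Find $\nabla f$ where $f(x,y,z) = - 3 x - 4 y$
(-3, -4, 0)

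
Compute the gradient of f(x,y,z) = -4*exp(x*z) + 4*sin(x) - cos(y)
(-4*z*exp(x*z) + 4*cos(x), sin(y), -4*x*exp(x*z))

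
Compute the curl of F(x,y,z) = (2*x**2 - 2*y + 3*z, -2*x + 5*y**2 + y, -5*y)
(-5, 3, 0)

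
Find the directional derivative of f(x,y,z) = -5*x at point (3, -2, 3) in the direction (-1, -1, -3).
5*sqrt(11)/11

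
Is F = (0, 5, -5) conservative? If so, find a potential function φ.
Yes, F is conservative. φ = 5*y - 5*z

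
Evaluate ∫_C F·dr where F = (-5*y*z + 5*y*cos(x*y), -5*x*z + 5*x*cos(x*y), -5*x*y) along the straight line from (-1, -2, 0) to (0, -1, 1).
-5*sin(2)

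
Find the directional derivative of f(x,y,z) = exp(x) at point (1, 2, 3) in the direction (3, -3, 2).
3*sqrt(22)*E/22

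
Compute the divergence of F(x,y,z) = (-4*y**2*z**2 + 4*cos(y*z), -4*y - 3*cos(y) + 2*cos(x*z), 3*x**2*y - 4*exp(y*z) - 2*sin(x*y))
-4*y*exp(y*z) + 3*sin(y) - 4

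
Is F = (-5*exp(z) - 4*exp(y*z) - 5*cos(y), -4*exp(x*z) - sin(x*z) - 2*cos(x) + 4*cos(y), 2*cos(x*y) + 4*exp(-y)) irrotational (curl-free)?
No, ∇×F = ((x*(4*exp(x*z) - 2*sin(x*y) + cos(x*z))*exp(y) - 4)*exp(-y), -4*y*exp(y*z) + 2*y*sin(x*y) - 5*exp(z), -4*z*exp(x*z) + 4*z*exp(y*z) - z*cos(x*z) + 2*sin(x) - 5*sin(y))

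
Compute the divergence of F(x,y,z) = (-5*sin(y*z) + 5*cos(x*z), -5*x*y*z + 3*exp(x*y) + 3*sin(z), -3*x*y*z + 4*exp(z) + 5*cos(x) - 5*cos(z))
-3*x*y - 5*x*z + 3*x*exp(x*y) - 5*z*sin(x*z) + 4*exp(z) + 5*sin(z)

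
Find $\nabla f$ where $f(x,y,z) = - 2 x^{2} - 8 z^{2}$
(-4*x, 0, -16*z)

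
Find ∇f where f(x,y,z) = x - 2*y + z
(1, -2, 1)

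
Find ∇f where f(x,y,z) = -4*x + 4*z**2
(-4, 0, 8*z)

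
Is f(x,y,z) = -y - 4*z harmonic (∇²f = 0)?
Yes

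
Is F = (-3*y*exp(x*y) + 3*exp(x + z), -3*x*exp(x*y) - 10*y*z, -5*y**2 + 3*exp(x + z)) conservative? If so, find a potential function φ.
Yes, F is conservative. φ = -5*y**2*z - 3*exp(x*y) + 3*exp(x + z)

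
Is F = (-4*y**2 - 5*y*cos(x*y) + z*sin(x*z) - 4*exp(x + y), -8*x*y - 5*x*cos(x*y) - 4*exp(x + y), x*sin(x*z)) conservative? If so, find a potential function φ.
Yes, F is conservative. φ = -4*x*y**2 - 4*exp(x + y) - 5*sin(x*y) - cos(x*z)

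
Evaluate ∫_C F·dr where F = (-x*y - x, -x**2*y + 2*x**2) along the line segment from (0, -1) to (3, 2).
-9/4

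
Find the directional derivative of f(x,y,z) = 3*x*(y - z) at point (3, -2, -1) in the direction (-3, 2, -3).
27*sqrt(22)/11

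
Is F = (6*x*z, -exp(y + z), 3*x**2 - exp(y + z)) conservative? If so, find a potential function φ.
Yes, F is conservative. φ = 3*x**2*z - exp(y + z)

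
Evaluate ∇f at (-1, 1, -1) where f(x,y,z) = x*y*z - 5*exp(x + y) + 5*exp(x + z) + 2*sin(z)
(-6 + 5*exp(-2), -4, -1 + 5*exp(-2) + 2*cos(1))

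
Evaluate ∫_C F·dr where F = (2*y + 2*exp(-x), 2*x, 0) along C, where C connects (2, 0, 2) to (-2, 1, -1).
-4*sinh(2) - 4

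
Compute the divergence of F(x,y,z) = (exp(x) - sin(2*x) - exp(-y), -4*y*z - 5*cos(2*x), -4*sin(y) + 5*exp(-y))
-4*z + exp(x) - 2*cos(2*x)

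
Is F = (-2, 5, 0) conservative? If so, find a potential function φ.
Yes, F is conservative. φ = -2*x + 5*y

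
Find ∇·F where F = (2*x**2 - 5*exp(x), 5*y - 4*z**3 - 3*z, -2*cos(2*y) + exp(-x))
4*x - 5*exp(x) + 5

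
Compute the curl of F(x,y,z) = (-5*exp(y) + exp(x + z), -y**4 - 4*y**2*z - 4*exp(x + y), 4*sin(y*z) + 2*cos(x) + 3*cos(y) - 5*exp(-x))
(4*y**2 + 4*z*cos(y*z) - 3*sin(y), exp(x + z) + 2*sin(x) - 5*exp(-x), (5 - 4*exp(x))*exp(y))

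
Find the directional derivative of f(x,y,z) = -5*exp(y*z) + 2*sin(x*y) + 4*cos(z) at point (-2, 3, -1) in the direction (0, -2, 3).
sqrt(13)*(-55 + 8*exp(3)*cos(6) + 12*exp(3)*sin(1))*exp(-3)/13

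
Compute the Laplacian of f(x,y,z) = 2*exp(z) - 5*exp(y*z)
-5*y**2*exp(y*z) - 5*z**2*exp(y*z) + 2*exp(z)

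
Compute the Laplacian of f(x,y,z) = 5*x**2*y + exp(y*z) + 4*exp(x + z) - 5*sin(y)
y**2*exp(y*z) + 10*y + z**2*exp(y*z) + 8*exp(x + z) + 5*sin(y)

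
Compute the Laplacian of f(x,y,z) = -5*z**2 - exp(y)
-exp(y) - 10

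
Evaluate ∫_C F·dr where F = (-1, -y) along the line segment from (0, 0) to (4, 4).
-12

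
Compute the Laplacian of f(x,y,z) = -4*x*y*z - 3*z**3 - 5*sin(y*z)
5*y**2*sin(y*z) + 5*z**2*sin(y*z) - 18*z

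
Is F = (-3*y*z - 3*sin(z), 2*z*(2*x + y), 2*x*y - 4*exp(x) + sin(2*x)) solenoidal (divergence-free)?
No, ∇·F = 2*z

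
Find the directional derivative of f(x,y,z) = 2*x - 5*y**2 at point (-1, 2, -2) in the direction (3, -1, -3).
26*sqrt(19)/19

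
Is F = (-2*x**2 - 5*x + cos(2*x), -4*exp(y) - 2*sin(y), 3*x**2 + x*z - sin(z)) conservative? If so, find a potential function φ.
No, ∇×F = (0, -6*x - z, 0) ≠ 0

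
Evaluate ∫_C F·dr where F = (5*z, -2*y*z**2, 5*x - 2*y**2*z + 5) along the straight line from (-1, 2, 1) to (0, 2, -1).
-5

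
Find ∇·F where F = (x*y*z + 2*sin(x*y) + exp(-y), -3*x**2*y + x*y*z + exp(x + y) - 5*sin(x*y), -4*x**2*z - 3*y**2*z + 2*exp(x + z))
-7*x**2 + x*z - 5*x*cos(x*y) - 3*y**2 + y*z + 2*y*cos(x*y) + exp(x + y) + 2*exp(x + z)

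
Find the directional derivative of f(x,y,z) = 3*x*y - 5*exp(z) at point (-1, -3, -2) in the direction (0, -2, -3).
3*sqrt(13)*(5 + 2*exp(2))*exp(-2)/13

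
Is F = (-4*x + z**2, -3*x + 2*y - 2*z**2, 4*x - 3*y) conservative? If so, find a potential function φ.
No, ∇×F = (4*z - 3, 2*z - 4, -3) ≠ 0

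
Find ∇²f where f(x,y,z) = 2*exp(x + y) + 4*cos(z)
4*exp(x + y) - 4*cos(z)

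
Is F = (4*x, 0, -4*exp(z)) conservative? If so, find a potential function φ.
Yes, F is conservative. φ = 2*x**2 - 4*exp(z)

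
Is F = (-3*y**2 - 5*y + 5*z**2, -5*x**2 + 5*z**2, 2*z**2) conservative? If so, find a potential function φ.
No, ∇×F = (-10*z, 10*z, -10*x + 6*y + 5) ≠ 0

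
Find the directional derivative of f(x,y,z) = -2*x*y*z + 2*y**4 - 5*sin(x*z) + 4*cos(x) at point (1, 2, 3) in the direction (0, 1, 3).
sqrt(10)*(46 - 15*cos(3))/10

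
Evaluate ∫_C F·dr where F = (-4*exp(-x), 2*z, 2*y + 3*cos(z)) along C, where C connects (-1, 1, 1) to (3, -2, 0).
-4*E - 3*sin(1) - 2 + 4*exp(-3)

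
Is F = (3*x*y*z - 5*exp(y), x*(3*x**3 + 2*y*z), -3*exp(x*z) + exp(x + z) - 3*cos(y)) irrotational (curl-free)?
No, ∇×F = (-2*x*y + 3*sin(y), 3*x*y + 3*z*exp(x*z) - exp(x + z), 12*x**3 - 3*x*z + 2*y*z + 5*exp(y))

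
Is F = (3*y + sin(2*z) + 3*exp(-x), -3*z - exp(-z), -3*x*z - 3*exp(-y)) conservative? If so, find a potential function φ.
No, ∇×F = (3 - exp(-z) + 3*exp(-y), 3*z + 2*cos(2*z), -3) ≠ 0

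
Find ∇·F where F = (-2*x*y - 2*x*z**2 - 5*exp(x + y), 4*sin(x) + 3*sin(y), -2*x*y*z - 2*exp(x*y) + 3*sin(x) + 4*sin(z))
-2*x*y - 2*y - 2*z**2 - 5*exp(x + y) + 3*cos(y) + 4*cos(z)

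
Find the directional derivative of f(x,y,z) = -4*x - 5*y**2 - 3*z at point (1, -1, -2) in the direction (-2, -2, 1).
-5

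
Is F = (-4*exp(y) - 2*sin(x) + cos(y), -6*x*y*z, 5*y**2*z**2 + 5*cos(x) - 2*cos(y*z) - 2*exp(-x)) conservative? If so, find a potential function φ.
No, ∇×F = (6*x*y + 10*y*z**2 + 2*z*sin(y*z), 5*sin(x) - 2*exp(-x), -6*y*z + 4*exp(y) + sin(y)) ≠ 0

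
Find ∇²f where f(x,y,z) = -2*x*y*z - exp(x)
-exp(x)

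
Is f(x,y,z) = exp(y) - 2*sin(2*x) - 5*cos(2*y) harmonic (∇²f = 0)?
No, ∇²f = exp(y) + 8*sin(2*x) + 20*cos(2*y)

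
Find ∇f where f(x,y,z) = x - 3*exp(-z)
(1, 0, 3*exp(-z))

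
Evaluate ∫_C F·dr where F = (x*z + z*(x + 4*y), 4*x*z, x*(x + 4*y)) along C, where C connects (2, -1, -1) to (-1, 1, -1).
-1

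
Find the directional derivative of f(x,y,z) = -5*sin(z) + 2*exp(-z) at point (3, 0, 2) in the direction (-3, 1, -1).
sqrt(11)*(5*exp(2)*cos(2) + 2)*exp(-2)/11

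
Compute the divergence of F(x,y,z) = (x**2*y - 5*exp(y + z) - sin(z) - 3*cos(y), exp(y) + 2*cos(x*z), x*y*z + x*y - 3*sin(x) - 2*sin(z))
3*x*y + exp(y) - 2*cos(z)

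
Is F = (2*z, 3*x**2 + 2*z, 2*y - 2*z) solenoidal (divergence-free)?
No, ∇·F = -2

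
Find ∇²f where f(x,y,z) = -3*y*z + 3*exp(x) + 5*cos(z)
3*exp(x) - 5*cos(z)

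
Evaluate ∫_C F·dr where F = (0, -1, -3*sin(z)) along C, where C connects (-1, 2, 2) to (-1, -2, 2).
4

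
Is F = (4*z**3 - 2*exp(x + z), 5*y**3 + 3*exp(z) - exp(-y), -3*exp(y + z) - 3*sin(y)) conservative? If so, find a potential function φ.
No, ∇×F = (-3*exp(z) - 3*exp(y + z) - 3*cos(y), 12*z**2 - 2*exp(x + z), 0) ≠ 0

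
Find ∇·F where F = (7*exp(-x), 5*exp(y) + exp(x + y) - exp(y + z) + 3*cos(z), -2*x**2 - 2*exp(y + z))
((5*exp(y) + exp(x + y) - 3*exp(y + z))*exp(x) - 7)*exp(-x)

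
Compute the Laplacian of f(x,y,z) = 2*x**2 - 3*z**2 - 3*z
-2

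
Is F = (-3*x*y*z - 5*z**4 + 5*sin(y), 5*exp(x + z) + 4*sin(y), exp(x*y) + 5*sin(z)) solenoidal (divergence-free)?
No, ∇·F = -3*y*z + 4*cos(y) + 5*cos(z)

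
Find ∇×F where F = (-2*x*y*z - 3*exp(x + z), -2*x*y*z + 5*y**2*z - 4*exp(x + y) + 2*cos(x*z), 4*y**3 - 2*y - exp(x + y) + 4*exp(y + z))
(2*x*y + 2*x*sin(x*z) + 7*y**2 - exp(x + y) + 4*exp(y + z) - 2, -2*x*y + exp(x + y) - 3*exp(x + z), 2*x*z - 2*y*z - 2*z*sin(x*z) - 4*exp(x + y))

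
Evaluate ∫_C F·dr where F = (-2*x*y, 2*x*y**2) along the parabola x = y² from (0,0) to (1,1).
-2/5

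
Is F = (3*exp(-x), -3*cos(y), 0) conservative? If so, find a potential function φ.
Yes, F is conservative. φ = -3*sin(y) - 3*exp(-x)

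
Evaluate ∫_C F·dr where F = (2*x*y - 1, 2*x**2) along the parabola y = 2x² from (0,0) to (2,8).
46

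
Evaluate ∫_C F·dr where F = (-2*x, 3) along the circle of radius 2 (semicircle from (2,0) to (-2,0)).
0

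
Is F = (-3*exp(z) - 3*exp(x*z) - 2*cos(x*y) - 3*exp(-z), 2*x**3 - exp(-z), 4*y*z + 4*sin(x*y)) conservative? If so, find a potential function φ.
No, ∇×F = (4*x*cos(x*y) + 4*z - exp(-z), -3*x*exp(x*z) - 4*y*cos(x*y) - 3*exp(z) + 3*exp(-z), 2*x*(3*x - sin(x*y))) ≠ 0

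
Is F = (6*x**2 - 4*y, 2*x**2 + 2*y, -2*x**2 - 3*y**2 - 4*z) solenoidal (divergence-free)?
No, ∇·F = 12*x - 2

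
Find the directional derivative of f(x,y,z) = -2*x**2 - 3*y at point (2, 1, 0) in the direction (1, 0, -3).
-4*sqrt(10)/5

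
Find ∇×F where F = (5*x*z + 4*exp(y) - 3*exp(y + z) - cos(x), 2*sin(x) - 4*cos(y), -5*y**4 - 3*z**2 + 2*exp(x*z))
(-20*y**3, 5*x - 2*z*exp(x*z) - 3*exp(y + z), -4*exp(y) + 3*exp(y + z) + 2*cos(x))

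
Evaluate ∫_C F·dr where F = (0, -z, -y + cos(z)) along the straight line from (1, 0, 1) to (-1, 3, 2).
-6 - sin(1) + sin(2)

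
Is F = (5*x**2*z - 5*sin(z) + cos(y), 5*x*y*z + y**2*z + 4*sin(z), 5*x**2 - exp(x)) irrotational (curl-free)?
No, ∇×F = (-5*x*y - y**2 - 4*cos(z), 5*x**2 - 10*x + exp(x) - 5*cos(z), 5*y*z + sin(y))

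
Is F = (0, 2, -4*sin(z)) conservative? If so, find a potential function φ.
Yes, F is conservative. φ = 2*y + 4*cos(z)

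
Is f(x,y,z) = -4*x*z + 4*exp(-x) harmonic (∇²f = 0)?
No, ∇²f = 4*exp(-x)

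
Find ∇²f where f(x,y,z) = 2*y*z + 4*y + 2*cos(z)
-2*cos(z)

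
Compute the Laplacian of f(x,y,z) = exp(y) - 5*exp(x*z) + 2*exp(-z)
-5*x**2*exp(x*z) - 5*z**2*exp(x*z) + exp(y) + 2*exp(-z)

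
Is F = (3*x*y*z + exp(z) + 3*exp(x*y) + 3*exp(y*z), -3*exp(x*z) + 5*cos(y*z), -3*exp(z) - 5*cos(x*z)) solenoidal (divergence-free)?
No, ∇·F = 5*x*sin(x*z) + 3*y*z + 3*y*exp(x*y) - 5*z*sin(y*z) - 3*exp(z)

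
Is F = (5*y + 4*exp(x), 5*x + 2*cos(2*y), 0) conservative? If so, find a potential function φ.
Yes, F is conservative. φ = 5*x*y + 4*exp(x) + sin(2*y)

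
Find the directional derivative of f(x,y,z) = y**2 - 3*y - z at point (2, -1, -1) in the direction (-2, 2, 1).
-11/3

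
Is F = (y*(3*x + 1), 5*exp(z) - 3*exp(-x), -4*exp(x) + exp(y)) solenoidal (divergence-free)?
No, ∇·F = 3*y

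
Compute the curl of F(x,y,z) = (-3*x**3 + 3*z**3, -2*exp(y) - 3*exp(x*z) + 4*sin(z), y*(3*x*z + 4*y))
(3*x*z + 3*x*exp(x*z) + 8*y - 4*cos(z), 3*z*(-y + 3*z), -3*z*exp(x*z))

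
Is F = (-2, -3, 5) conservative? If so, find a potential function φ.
Yes, F is conservative. φ = -2*x - 3*y + 5*z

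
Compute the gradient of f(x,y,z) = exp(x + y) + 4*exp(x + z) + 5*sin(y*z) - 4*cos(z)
(exp(x + y) + 4*exp(x + z), 5*z*cos(y*z) + exp(x + y), 5*y*cos(y*z) + 4*exp(x + z) + 4*sin(z))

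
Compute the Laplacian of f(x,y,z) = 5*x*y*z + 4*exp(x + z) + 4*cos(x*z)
-4*x**2*cos(x*z) - 4*z**2*cos(x*z) + 8*exp(x + z)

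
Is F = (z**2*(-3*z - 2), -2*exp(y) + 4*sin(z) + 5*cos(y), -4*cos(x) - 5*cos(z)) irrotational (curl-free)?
No, ∇×F = (-4*cos(z), -9*z**2 - 4*z - 4*sin(x), 0)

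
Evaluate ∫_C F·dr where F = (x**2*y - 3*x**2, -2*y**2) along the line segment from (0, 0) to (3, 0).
-27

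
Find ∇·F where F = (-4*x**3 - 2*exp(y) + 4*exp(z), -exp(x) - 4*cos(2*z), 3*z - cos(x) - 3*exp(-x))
3 - 12*x**2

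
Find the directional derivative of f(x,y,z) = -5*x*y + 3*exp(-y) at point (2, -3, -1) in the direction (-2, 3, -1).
3*sqrt(14)*(-3*exp(3) - 20)/14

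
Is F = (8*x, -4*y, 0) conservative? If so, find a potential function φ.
Yes, F is conservative. φ = 4*x**2 - 2*y**2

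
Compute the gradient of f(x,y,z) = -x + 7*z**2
(-1, 0, 14*z)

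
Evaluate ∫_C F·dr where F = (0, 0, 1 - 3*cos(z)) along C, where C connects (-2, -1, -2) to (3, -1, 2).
4 - 6*sin(2)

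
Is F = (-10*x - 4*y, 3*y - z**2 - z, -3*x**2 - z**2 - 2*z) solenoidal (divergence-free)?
No, ∇·F = -2*z - 9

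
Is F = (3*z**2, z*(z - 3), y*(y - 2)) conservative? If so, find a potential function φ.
No, ∇×F = (2*y - 2*z + 1, 6*z, 0) ≠ 0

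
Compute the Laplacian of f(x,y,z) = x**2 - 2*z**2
-2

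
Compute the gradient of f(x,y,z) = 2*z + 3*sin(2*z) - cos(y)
(0, sin(y), 6*cos(2*z) + 2)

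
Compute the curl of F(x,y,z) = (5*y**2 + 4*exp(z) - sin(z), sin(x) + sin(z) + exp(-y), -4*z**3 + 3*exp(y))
(3*exp(y) - cos(z), 4*exp(z) - cos(z), -10*y + cos(x))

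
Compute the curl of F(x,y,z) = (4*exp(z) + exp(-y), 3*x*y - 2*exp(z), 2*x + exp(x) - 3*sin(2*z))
(2*exp(z), -exp(x) + 4*exp(z) - 2, 3*y + exp(-y))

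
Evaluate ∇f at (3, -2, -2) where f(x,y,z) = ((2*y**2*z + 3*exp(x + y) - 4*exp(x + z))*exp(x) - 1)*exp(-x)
((1 - exp(4))*exp(-3), 3*E + 16, 8 - 4*E)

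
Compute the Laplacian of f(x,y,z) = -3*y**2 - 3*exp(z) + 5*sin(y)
-3*exp(z) - 5*sin(y) - 6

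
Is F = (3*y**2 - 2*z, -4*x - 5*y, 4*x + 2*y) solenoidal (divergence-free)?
No, ∇·F = -5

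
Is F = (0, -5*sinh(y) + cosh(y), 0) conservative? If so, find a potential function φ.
Yes, F is conservative. φ = sinh(y) - 5*cosh(y)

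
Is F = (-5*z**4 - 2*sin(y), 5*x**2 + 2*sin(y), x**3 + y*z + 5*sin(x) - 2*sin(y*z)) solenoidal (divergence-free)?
No, ∇·F = -2*y*cos(y*z) + y + 2*cos(y)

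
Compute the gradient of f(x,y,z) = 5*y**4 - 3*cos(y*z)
(0, 20*y**3 + 3*z*sin(y*z), 3*y*sin(y*z))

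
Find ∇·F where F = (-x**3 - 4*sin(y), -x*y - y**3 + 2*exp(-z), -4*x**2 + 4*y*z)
-3*x**2 - x - 3*y**2 + 4*y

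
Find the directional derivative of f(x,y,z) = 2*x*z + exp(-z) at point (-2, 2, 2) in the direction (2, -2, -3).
sqrt(17)*(3 + 20*exp(2))*exp(-2)/17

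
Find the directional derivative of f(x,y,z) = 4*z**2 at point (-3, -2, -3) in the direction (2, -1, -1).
4*sqrt(6)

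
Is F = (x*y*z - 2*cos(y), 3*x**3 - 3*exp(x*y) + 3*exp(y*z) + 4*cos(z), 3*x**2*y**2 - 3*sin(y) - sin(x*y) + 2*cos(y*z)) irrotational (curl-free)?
No, ∇×F = (6*x**2*y - x*cos(x*y) - 3*y*exp(y*z) - 2*z*sin(y*z) + 4*sin(z) - 3*cos(y), y*(-6*x*y + x + cos(x*y)), 9*x**2 - x*z - 3*y*exp(x*y) - 2*sin(y))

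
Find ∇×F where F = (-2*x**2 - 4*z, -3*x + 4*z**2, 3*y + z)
(3 - 8*z, -4, -3)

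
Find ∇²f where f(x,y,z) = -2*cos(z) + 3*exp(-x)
2*cos(z) + 3*exp(-x)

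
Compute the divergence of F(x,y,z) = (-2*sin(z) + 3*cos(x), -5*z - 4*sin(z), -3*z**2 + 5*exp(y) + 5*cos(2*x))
-6*z - 3*sin(x)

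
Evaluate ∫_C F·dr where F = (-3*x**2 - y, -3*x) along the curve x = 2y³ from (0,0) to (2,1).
-11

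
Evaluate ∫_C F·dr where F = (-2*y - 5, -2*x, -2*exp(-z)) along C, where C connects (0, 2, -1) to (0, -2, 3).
2*(1 - exp(4))*exp(-3)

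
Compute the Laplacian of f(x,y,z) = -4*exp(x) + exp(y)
-4*exp(x) + exp(y)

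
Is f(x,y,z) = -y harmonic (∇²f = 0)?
Yes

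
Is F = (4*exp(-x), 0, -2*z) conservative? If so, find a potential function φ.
Yes, F is conservative. φ = -z**2 - 4*exp(-x)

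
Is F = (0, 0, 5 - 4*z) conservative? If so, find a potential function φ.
Yes, F is conservative. φ = z*(5 - 2*z)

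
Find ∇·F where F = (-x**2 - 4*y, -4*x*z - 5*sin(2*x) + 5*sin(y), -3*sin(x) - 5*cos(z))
-2*x + 5*sin(z) + 5*cos(y)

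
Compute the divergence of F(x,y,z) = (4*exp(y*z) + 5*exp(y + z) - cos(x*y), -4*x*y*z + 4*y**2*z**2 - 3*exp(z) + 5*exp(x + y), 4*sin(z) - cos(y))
-4*x*z + 8*y*z**2 + y*sin(x*y) + 5*exp(x + y) + 4*cos(z)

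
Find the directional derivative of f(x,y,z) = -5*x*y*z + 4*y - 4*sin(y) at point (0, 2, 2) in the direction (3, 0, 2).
-60*sqrt(13)/13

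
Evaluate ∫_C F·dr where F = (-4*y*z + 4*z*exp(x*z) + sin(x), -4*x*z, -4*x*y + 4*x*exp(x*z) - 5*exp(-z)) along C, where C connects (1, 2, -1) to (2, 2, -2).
-5*E - 4*exp(-1) + 4*exp(-4) - cos(2) + cos(1) + 24 + 5*exp(2)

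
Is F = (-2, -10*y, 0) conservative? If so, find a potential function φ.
Yes, F is conservative. φ = -2*x - 5*y**2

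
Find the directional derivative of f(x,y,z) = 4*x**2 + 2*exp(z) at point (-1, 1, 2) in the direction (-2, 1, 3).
sqrt(14)*(8 + 3*exp(2))/7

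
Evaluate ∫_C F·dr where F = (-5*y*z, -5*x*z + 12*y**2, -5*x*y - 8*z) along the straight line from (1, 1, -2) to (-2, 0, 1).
-2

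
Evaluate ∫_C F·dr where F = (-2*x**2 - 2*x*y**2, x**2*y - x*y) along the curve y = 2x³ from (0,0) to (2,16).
-2032/21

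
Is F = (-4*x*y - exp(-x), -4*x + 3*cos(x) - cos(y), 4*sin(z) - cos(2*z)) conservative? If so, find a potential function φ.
No, ∇×F = (0, 0, 4*x - 3*sin(x) - 4) ≠ 0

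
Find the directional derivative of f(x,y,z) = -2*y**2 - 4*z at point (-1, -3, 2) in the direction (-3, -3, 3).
-16*sqrt(3)/3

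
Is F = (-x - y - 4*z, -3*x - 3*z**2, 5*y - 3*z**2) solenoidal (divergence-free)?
No, ∇·F = -6*z - 1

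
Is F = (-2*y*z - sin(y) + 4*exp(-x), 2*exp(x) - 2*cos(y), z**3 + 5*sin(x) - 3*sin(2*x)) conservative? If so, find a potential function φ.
No, ∇×F = (0, -2*y - 5*cos(x) + 6*cos(2*x), 2*z + 2*exp(x) + cos(y)) ≠ 0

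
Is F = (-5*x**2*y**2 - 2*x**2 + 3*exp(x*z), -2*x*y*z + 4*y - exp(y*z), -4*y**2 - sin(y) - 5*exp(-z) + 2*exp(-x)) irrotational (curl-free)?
No, ∇×F = (2*x*y + y*exp(y*z) - 8*y - cos(y), 3*x*exp(x*z) + 2*exp(-x), 2*y*(5*x**2 - z))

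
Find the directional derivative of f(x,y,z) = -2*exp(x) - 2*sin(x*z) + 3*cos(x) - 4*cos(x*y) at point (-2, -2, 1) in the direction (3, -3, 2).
sqrt(22)*(2*exp(2)*cos(2) - 6 + 9*exp(2)*sin(2))*exp(-2)/22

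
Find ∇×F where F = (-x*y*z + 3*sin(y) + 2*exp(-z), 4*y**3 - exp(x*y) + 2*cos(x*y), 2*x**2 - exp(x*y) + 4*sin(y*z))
(-x*exp(x*y) + 4*z*cos(y*z), -x*y - 4*x + y*exp(x*y) - 2*exp(-z), x*z - y*exp(x*y) - 2*y*sin(x*y) - 3*cos(y))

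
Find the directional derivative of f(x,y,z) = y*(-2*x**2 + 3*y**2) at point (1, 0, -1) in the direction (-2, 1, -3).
-sqrt(14)/7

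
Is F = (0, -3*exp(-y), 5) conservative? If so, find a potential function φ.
Yes, F is conservative. φ = 5*z + 3*exp(-y)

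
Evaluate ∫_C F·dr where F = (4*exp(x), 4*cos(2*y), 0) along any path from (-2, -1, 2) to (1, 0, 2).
-4*exp(-2) + 2*sin(2) + 4*E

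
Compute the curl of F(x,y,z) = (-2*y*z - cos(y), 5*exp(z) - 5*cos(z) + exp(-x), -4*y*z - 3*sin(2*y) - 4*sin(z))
(-4*z - 5*exp(z) - 5*sin(z) - 6*cos(2*y), -2*y, 2*z - sin(y) - exp(-x))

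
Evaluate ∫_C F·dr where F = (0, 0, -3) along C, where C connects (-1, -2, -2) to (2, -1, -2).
0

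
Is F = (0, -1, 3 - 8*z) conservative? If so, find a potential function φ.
Yes, F is conservative. φ = -y - 4*z**2 + 3*z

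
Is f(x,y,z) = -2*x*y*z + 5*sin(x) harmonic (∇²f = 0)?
No, ∇²f = -5*sin(x)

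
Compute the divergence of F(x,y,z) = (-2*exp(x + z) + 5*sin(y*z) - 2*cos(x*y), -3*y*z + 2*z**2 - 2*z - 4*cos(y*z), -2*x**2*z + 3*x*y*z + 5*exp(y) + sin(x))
-2*x**2 + 3*x*y + 2*y*sin(x*y) + 4*z*sin(y*z) - 3*z - 2*exp(x + z)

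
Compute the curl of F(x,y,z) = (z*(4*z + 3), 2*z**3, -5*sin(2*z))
(-6*z**2, 8*z + 3, 0)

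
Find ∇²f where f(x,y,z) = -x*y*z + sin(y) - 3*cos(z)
-sin(y) + 3*cos(z)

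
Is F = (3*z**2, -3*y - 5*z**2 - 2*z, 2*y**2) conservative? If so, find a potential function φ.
No, ∇×F = (4*y + 10*z + 2, 6*z, 0) ≠ 0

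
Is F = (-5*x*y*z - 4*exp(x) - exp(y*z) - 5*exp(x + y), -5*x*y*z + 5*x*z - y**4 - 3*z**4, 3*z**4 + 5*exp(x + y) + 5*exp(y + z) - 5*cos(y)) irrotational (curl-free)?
No, ∇×F = (5*x*y - 5*x + 12*z**3 + 5*exp(x + y) + 5*exp(y + z) + 5*sin(y), -5*x*y - y*exp(y*z) - 5*exp(x + y), 5*x*z - 5*y*z + z*exp(y*z) + 5*z + 5*exp(x + y))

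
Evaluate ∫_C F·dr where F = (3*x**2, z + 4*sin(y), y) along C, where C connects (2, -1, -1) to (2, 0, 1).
-5 + 4*cos(1)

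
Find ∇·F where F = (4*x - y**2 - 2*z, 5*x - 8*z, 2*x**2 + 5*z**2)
10*z + 4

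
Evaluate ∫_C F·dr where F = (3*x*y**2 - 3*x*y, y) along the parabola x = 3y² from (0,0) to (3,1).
-13/10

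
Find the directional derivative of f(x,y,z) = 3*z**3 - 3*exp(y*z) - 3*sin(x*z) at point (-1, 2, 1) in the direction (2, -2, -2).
sqrt(3)*(-3 - 2*cos(1) + 3*exp(2))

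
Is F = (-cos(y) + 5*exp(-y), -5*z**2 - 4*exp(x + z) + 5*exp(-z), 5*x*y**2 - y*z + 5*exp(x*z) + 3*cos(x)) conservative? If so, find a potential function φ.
No, ∇×F = (10*x*y + 9*z + 4*exp(x + z) + 5*exp(-z), -5*y**2 - 5*z*exp(x*z) + 3*sin(x), -4*exp(x + z) - sin(y) + 5*exp(-y)) ≠ 0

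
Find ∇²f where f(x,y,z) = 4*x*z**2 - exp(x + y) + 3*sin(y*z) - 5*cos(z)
8*x - 3*y**2*sin(y*z) - 3*z**2*sin(y*z) - 2*exp(x + y) + 5*cos(z)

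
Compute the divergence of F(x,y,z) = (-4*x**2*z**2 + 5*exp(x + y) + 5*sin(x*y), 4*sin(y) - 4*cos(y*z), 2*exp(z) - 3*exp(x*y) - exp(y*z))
-8*x*z**2 - y*exp(y*z) + 5*y*cos(x*y) + 4*z*sin(y*z) + 2*exp(z) + 5*exp(x + y) + 4*cos(y)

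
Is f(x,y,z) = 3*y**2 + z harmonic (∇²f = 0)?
No, ∇²f = 6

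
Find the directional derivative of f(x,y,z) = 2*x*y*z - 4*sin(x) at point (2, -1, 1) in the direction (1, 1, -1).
sqrt(3)*(2 - 4*cos(2)/3)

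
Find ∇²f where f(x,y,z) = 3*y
0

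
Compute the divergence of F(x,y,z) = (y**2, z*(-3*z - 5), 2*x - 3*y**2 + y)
0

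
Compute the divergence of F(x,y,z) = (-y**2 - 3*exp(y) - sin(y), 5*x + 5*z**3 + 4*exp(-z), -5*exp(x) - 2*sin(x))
0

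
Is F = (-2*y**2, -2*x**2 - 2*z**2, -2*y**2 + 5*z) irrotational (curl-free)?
No, ∇×F = (-4*y + 4*z, 0, -4*x + 4*y)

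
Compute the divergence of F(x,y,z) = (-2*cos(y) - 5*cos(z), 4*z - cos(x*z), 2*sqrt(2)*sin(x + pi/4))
0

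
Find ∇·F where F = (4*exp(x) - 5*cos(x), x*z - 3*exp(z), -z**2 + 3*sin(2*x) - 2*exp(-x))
-2*z + 4*exp(x) + 5*sin(x)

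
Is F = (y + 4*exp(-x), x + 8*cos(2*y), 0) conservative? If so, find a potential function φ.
Yes, F is conservative. φ = x*y + 4*sin(2*y) - 4*exp(-x)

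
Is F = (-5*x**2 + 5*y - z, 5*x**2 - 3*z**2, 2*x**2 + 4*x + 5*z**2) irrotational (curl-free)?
No, ∇×F = (6*z, -4*x - 5, 10*x - 5)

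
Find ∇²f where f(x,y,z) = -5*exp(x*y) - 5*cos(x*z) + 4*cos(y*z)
-5*x**2*exp(x*y) + 5*x**2*cos(x*z) - 5*y**2*exp(x*y) - 4*y**2*cos(y*z) + 5*z**2*cos(x*z) - 4*z**2*cos(y*z)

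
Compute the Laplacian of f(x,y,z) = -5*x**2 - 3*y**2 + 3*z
-16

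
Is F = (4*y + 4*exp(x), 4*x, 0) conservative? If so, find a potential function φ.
Yes, F is conservative. φ = 4*x*y + 4*exp(x)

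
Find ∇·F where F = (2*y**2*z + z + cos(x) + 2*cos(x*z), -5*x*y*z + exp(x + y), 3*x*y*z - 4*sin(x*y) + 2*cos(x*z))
3*x*y - 5*x*z - 2*x*sin(x*z) - 2*z*sin(x*z) + exp(x + y) - sin(x)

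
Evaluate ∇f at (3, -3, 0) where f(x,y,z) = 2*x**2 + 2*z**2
(12, 0, 0)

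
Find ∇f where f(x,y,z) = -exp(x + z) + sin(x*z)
(z*cos(x*z) - exp(x + z), 0, x*cos(x*z) - exp(x + z))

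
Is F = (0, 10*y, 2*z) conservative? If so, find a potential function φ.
Yes, F is conservative. φ = 5*y**2 + z**2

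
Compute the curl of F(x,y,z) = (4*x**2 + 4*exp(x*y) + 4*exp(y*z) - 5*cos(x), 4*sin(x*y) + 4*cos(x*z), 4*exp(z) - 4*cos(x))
(4*x*sin(x*z), 4*y*exp(y*z) - 4*sin(x), -4*x*exp(x*y) + 4*y*cos(x*y) - 4*z*exp(y*z) - 4*z*sin(x*z))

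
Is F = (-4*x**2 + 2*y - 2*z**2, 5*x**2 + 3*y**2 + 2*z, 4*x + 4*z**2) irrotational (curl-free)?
No, ∇×F = (-2, -4*z - 4, 10*x - 2)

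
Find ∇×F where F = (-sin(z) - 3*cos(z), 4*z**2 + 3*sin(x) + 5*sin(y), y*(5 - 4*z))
(5 - 12*z, 3*sin(z) - cos(z), 3*cos(x))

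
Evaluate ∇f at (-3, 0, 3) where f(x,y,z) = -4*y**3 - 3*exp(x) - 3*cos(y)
(-3*exp(-3), 0, 0)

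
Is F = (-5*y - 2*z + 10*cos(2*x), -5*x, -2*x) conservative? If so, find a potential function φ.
Yes, F is conservative. φ = -5*x*y - 2*x*z + 5*sin(2*x)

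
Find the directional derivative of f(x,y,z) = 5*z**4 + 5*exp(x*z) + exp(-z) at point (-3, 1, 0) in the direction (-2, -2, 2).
-16*sqrt(3)/3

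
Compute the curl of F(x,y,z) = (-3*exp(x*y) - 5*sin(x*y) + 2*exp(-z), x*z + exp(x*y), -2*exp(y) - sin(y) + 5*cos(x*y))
(-5*x*sin(x*y) - x - 2*exp(y) - cos(y), 5*y*sin(x*y) - 2*exp(-z), 3*x*exp(x*y) + 5*x*cos(x*y) + y*exp(x*y) + z)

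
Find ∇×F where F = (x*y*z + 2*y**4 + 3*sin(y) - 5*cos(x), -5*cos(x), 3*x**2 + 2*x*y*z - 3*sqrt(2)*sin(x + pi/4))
(2*x*z, x*y - 6*x - 2*y*z + 3*sqrt(2)*cos(x + pi/4), -x*z - 8*y**3 + 5*sin(x) - 3*cos(y))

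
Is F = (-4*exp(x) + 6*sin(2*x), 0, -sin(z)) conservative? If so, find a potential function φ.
Yes, F is conservative. φ = -4*exp(x) - 3*cos(2*x) + cos(z)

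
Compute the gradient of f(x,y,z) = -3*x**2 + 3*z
(-6*x, 0, 3)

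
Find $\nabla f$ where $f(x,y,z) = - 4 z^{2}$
(0, 0, -8*z)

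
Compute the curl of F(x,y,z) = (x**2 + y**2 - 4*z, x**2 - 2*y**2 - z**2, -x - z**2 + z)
(2*z, -3, 2*x - 2*y)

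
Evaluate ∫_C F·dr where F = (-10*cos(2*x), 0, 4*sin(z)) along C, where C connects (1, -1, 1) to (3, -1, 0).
-4 - 5*sin(6) + 4*cos(1) + 5*sin(2)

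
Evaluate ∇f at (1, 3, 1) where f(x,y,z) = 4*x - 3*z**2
(4, 0, -6)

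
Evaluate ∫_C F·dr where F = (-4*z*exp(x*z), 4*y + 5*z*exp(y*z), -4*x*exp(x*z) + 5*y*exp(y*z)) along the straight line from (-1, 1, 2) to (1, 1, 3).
((-5 + E)*exp(4) + 4)*exp(-2)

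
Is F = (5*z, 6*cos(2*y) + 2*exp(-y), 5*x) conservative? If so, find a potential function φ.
Yes, F is conservative. φ = 5*x*z + 3*sin(2*y) - 2*exp(-y)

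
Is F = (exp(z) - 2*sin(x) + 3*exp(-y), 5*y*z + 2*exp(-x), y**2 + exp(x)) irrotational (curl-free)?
No, ∇×F = (-3*y, -exp(x) + exp(z), 3*exp(-y) - 2*exp(-x))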